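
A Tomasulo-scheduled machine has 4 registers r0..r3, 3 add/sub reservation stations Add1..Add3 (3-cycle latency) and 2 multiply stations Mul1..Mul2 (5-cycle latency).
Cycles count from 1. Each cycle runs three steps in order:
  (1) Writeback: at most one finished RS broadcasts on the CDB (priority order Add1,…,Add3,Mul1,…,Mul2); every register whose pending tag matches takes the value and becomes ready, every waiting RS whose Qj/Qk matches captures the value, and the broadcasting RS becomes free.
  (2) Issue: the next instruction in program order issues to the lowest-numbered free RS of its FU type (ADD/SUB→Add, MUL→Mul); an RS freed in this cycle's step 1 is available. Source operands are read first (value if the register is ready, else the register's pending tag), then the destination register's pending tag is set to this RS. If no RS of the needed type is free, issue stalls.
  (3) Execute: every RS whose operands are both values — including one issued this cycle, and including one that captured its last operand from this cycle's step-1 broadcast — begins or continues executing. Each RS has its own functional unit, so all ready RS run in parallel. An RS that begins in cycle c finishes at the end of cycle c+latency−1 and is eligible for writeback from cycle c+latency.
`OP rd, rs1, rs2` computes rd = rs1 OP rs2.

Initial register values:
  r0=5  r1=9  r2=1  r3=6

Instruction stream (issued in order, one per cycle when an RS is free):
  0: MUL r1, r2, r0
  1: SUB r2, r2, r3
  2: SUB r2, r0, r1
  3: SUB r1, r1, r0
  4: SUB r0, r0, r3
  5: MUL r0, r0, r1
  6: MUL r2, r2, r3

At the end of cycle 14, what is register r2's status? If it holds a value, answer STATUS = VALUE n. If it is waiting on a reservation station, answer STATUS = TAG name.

cycle 1: issue MUL r1<-Mul1 // r0:5,r1:Mul1,r2:1,r3:6
cycle 2: issue SUB r2<-Add1 // r0:5,r1:Mul1,r2:Add1,r3:6
cycle 3: issue SUB r2<-Add2 // r0:5,r1:Mul1,r2:Add2,r3:6
cycle 4: issue SUB r1<-Add3 // r0:5,r1:Add3,r2:Add2,r3:6
cycle 5: CDB Add1=-5; issue SUB r0<-Add1 // r0:Add1,r1:Add3,r2:Add2,r3:6
cycle 6: CDB Mul1=5; issue MUL r0<-Mul1 // r0:Mul1,r1:Add3,r2:Add2,r3:6
cycle 7: issue MUL r2<-Mul2 // r0:Mul1,r1:Add3,r2:Mul2,r3:6
cycle 8: CDB Add1=-1 // r0:Mul1,r1:Add3,r2:Mul2,r3:6
cycle 9: CDB Add2=0 // r0:Mul1,r1:Add3,r2:Mul2,r3:6
cycle 10: CDB Add3=0 // r0:Mul1,r1:0,r2:Mul2,r3:6
cycle 11: - // r0:Mul1,r1:0,r2:Mul2,r3:6
cycle 12: - // r0:Mul1,r1:0,r2:Mul2,r3:6
cycle 13: - // r0:Mul1,r1:0,r2:Mul2,r3:6
cycle 14: CDB Mul2=0 // r0:Mul1,r1:0,r2:0,r3:6

STATUS = VALUE 0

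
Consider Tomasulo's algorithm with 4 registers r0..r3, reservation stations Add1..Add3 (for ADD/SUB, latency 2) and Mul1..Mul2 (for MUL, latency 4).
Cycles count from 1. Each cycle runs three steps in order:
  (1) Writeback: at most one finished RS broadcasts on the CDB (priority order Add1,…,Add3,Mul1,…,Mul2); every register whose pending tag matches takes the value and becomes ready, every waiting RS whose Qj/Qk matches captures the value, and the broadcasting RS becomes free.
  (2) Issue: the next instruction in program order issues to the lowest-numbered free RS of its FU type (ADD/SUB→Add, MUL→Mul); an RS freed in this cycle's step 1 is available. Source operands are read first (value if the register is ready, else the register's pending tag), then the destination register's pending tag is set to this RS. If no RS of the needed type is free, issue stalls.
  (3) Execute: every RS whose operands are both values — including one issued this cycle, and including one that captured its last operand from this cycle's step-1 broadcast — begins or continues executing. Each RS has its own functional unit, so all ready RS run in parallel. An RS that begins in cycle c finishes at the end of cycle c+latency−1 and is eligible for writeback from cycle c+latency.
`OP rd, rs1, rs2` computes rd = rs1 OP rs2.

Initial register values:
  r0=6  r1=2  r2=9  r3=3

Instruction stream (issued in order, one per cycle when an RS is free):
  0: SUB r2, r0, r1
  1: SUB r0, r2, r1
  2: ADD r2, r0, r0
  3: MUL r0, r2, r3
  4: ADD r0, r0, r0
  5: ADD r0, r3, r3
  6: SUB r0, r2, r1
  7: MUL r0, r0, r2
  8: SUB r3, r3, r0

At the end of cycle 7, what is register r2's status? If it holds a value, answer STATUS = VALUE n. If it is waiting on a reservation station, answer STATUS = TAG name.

cycle 1: issue SUB r2<-Add1 // r0:6,r1:2,r2:Add1,r3:3
cycle 2: issue SUB r0<-Add2 // r0:Add2,r1:2,r2:Add1,r3:3
cycle 3: CDB Add1=4; issue ADD r2<-Add1 // r0:Add2,r1:2,r2:Add1,r3:3
cycle 4: issue MUL r0<-Mul1 // r0:Mul1,r1:2,r2:Add1,r3:3
cycle 5: CDB Add2=2; issue ADD r0<-Add2 // r0:Add2,r1:2,r2:Add1,r3:3
cycle 6: issue ADD r0<-Add3 // r0:Add3,r1:2,r2:Add1,r3:3
cycle 7: CDB Add1=4; issue SUB r0<-Add1 // r0:Add1,r1:2,r2:4,r3:3

STATUS = VALUE 4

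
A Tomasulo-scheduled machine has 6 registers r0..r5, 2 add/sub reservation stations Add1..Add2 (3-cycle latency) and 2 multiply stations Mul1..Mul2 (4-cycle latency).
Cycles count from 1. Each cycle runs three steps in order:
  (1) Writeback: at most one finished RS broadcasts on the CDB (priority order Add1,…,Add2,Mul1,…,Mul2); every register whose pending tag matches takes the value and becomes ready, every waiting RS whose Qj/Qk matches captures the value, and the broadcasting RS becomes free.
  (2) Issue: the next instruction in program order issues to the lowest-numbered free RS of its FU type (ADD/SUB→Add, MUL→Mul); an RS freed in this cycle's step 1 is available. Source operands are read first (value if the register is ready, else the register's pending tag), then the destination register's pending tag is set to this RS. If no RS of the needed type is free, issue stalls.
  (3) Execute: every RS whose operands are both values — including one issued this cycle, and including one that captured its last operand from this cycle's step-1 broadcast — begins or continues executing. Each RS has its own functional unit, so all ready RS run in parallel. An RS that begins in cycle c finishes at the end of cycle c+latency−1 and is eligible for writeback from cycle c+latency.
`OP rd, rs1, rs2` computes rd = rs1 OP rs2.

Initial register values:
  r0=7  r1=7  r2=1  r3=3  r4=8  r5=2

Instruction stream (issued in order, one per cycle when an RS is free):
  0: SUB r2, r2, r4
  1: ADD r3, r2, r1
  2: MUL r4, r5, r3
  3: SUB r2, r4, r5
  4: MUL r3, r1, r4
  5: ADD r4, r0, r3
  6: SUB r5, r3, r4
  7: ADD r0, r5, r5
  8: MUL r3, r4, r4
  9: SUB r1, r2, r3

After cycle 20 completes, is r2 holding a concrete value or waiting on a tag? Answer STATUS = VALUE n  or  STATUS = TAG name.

cycle 1: issue SUB r2<-Add1 // r0:7,r1:7,r2:Add1,r3:3,r4:8,r5:2
cycle 2: issue ADD r3<-Add2 // r0:7,r1:7,r2:Add1,r3:Add2,r4:8,r5:2
cycle 3: issue MUL r4<-Mul1 // r0:7,r1:7,r2:Add1,r3:Add2,r4:Mul1,r5:2
cycle 4: CDB Add1=-7; issue SUB r2<-Add1 // r0:7,r1:7,r2:Add1,r3:Add2,r4:Mul1,r5:2
cycle 5: issue MUL r3<-Mul2 // r0:7,r1:7,r2:Add1,r3:Mul2,r4:Mul1,r5:2
cycle 6: stall // r0:7,r1:7,r2:Add1,r3:Mul2,r4:Mul1,r5:2
cycle 7: CDB Add2=0; issue ADD r4<-Add2 // r0:7,r1:7,r2:Add1,r3:Mul2,r4:Add2,r5:2
cycle 8: stall // r0:7,r1:7,r2:Add1,r3:Mul2,r4:Add2,r5:2
cycle 9: stall // r0:7,r1:7,r2:Add1,r3:Mul2,r4:Add2,r5:2
cycle 10: stall // r0:7,r1:7,r2:Add1,r3:Mul2,r4:Add2,r5:2
cycle 11: CDB Mul1=0; stall // r0:7,r1:7,r2:Add1,r3:Mul2,r4:Add2,r5:2
cycle 12: stall // r0:7,r1:7,r2:Add1,r3:Mul2,r4:Add2,r5:2
cycle 13: stall // r0:7,r1:7,r2:Add1,r3:Mul2,r4:Add2,r5:2
cycle 14: CDB Add1=-2; issue SUB r5<-Add1 // r0:7,r1:7,r2:-2,r3:Mul2,r4:Add2,r5:Add1
cycle 15: CDB Mul2=0; stall // r0:7,r1:7,r2:-2,r3:0,r4:Add2,r5:Add1
cycle 16: stall // r0:7,r1:7,r2:-2,r3:0,r4:Add2,r5:Add1
cycle 17: stall // r0:7,r1:7,r2:-2,r3:0,r4:Add2,r5:Add1
cycle 18: CDB Add2=7; issue ADD r0<-Add2 // r0:Add2,r1:7,r2:-2,r3:0,r4:7,r5:Add1
cycle 19: issue MUL r3<-Mul1 // r0:Add2,r1:7,r2:-2,r3:Mul1,r4:7,r5:Add1
cycle 20: stall // r0:Add2,r1:7,r2:-2,r3:Mul1,r4:7,r5:Add1

STATUS = VALUE -2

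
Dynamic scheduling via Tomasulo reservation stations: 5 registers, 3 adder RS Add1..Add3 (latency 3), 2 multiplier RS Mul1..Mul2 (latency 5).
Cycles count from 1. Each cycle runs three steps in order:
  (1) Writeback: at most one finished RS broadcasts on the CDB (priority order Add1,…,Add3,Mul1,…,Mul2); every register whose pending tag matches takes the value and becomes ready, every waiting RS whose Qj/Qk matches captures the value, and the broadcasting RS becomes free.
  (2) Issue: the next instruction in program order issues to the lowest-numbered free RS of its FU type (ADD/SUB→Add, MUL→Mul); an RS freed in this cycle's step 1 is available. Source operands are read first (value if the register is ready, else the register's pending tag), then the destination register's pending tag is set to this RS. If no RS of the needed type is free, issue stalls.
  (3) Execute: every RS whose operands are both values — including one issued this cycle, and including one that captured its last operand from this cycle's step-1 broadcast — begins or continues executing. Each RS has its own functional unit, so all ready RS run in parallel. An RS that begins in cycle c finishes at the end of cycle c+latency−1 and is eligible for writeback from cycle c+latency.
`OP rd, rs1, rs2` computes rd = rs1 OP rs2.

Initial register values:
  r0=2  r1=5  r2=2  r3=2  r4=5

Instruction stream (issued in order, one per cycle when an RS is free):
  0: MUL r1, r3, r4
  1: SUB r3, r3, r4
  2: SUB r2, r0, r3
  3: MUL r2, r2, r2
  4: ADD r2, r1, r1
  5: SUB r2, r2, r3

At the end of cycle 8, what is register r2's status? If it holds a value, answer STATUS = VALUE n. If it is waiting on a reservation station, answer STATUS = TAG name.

STATUS = TAG Add3

cycle 1: issue MUL r1<-Mul1 // r0:2,r1:Mul1,r2:2,r3:2,r4:5
cycle 2: issue SUB r3<-Add1 // r0:2,r1:Mul1,r2:2,r3:Add1,r4:5
cycle 3: issue SUB r2<-Add2 // r0:2,r1:Mul1,r2:Add2,r3:Add1,r4:5
cycle 4: issue MUL r2<-Mul2 // r0:2,r1:Mul1,r2:Mul2,r3:Add1,r4:5
cycle 5: CDB Add1=-3; issue ADD r2<-Add1 // r0:2,r1:Mul1,r2:Add1,r3:-3,r4:5
cycle 6: CDB Mul1=10; issue SUB r2<-Add3 // r0:2,r1:10,r2:Add3,r3:-3,r4:5
cycle 7: - // r0:2,r1:10,r2:Add3,r3:-3,r4:5
cycle 8: CDB Add2=5 // r0:2,r1:10,r2:Add3,r3:-3,r4:5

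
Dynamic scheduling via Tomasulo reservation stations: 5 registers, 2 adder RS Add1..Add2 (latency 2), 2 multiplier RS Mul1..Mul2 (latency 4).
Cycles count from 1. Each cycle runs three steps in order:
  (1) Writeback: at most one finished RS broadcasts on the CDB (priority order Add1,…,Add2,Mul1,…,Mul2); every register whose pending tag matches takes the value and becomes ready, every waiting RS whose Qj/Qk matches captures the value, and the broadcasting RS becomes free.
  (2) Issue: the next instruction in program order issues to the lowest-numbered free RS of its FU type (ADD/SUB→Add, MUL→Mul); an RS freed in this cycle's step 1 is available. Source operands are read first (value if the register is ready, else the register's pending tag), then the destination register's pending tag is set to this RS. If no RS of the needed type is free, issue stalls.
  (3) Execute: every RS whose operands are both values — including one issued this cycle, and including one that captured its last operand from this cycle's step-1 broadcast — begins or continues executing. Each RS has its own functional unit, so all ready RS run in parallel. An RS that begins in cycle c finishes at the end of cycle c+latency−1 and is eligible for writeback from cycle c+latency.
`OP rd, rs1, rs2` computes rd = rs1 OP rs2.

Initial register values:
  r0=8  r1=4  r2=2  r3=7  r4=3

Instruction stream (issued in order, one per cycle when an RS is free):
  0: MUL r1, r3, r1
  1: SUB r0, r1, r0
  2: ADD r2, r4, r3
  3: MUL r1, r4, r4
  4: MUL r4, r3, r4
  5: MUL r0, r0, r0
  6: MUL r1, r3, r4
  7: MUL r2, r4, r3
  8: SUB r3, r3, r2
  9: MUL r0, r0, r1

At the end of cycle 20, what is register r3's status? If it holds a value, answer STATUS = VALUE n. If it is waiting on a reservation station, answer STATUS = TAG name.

cycle 1: issue MUL r1<-Mul1 // r0:8,r1:Mul1,r2:2,r3:7,r4:3
cycle 2: issue SUB r0<-Add1 // r0:Add1,r1:Mul1,r2:2,r3:7,r4:3
cycle 3: issue ADD r2<-Add2 // r0:Add1,r1:Mul1,r2:Add2,r3:7,r4:3
cycle 4: issue MUL r1<-Mul2 // r0:Add1,r1:Mul2,r2:Add2,r3:7,r4:3
cycle 5: CDB Add2=10; stall // r0:Add1,r1:Mul2,r2:10,r3:7,r4:3
cycle 6: CDB Mul1=28; issue MUL r4<-Mul1 // r0:Add1,r1:Mul2,r2:10,r3:7,r4:Mul1
cycle 7: stall // r0:Add1,r1:Mul2,r2:10,r3:7,r4:Mul1
cycle 8: CDB Add1=20; stall // r0:20,r1:Mul2,r2:10,r3:7,r4:Mul1
cycle 9: CDB Mul2=9; issue MUL r0<-Mul2 // r0:Mul2,r1:9,r2:10,r3:7,r4:Mul1
cycle 10: CDB Mul1=21; issue MUL r1<-Mul1 // r0:Mul2,r1:Mul1,r2:10,r3:7,r4:21
cycle 11: stall // r0:Mul2,r1:Mul1,r2:10,r3:7,r4:21
cycle 12: stall // r0:Mul2,r1:Mul1,r2:10,r3:7,r4:21
cycle 13: CDB Mul2=400; issue MUL r2<-Mul2 // r0:400,r1:Mul1,r2:Mul2,r3:7,r4:21
cycle 14: CDB Mul1=147; issue SUB r3<-Add1 // r0:400,r1:147,r2:Mul2,r3:Add1,r4:21
cycle 15: issue MUL r0<-Mul1 // r0:Mul1,r1:147,r2:Mul2,r3:Add1,r4:21
cycle 16: - // r0:Mul1,r1:147,r2:Mul2,r3:Add1,r4:21
cycle 17: CDB Mul2=147 // r0:Mul1,r1:147,r2:147,r3:Add1,r4:21
cycle 18: - // r0:Mul1,r1:147,r2:147,r3:Add1,r4:21
cycle 19: CDB Add1=-140 // r0:Mul1,r1:147,r2:147,r3:-140,r4:21
cycle 20: CDB Mul1=58800 // r0:58800,r1:147,r2:147,r3:-140,r4:21

STATUS = VALUE -140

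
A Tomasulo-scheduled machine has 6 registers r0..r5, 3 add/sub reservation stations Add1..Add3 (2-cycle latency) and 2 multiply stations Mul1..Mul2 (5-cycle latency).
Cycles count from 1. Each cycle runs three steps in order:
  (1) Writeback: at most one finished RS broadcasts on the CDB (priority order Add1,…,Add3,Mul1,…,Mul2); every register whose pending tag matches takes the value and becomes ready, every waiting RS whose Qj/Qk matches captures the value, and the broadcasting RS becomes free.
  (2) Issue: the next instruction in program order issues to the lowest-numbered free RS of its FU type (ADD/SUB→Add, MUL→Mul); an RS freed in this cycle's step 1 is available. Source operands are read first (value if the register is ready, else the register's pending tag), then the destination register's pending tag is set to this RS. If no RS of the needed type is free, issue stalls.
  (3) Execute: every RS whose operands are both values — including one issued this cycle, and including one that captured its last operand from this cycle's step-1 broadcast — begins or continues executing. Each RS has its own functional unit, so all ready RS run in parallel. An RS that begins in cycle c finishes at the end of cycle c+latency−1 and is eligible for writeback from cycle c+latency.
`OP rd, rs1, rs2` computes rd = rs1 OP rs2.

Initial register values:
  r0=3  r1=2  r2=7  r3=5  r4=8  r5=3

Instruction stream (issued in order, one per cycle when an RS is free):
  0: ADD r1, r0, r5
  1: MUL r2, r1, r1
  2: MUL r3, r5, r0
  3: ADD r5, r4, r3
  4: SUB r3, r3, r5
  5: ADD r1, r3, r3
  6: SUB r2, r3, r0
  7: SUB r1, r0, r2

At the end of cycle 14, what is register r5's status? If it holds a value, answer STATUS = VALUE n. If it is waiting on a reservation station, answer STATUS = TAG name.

c1: issue ADD r1<-Add1 | r0:3,r1:Add1,r2:7,r3:5,r4:8,r5:3
c2: issue MUL r2<-Mul1 | r0:3,r1:Add1,r2:Mul1,r3:5,r4:8,r5:3
c3: CDB Add1=6; issue MUL r3<-Mul2 | r0:3,r1:6,r2:Mul1,r3:Mul2,r4:8,r5:3
c4: issue ADD r5<-Add1 | r0:3,r1:6,r2:Mul1,r3:Mul2,r4:8,r5:Add1
c5: issue SUB r3<-Add2 | r0:3,r1:6,r2:Mul1,r3:Add2,r4:8,r5:Add1
c6: issue ADD r1<-Add3 | r0:3,r1:Add3,r2:Mul1,r3:Add2,r4:8,r5:Add1
c7: stall | r0:3,r1:Add3,r2:Mul1,r3:Add2,r4:8,r5:Add1
c8: CDB Mul1=36; stall | r0:3,r1:Add3,r2:36,r3:Add2,r4:8,r5:Add1
c9: CDB Mul2=9; stall | r0:3,r1:Add3,r2:36,r3:Add2,r4:8,r5:Add1
c10: stall | r0:3,r1:Add3,r2:36,r3:Add2,r4:8,r5:Add1
c11: CDB Add1=17; issue SUB r2<-Add1 | r0:3,r1:Add3,r2:Add1,r3:Add2,r4:8,r5:17
c12: stall | r0:3,r1:Add3,r2:Add1,r3:Add2,r4:8,r5:17
c13: CDB Add2=-8; issue SUB r1<-Add2 | r0:3,r1:Add2,r2:Add1,r3:-8,r4:8,r5:17
c14: - | r0:3,r1:Add2,r2:Add1,r3:-8,r4:8,r5:17

STATUS = VALUE 17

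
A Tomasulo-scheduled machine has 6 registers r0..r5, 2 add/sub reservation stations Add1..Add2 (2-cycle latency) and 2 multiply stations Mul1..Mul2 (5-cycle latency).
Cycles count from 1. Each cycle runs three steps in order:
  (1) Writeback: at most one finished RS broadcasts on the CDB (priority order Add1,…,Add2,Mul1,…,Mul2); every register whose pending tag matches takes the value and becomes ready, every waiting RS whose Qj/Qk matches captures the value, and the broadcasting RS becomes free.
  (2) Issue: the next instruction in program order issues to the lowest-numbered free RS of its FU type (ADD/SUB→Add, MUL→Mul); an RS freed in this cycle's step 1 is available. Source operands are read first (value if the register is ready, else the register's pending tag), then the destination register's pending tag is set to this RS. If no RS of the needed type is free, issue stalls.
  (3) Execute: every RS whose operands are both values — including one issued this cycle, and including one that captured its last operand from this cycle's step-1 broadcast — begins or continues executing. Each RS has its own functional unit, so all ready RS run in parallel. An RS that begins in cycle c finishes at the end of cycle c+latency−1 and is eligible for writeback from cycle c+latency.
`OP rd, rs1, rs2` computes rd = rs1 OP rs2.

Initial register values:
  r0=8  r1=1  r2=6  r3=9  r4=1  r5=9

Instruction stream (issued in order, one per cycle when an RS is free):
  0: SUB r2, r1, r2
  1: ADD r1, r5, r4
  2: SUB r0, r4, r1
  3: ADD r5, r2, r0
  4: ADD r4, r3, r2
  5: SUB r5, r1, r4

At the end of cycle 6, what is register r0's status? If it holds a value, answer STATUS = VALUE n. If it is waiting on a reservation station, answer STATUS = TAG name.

  c1: issue SUB r2<-Add1  regs: r0:8,r1:1,r2:Add1,r3:9,r4:1,r5:9
  c2: issue ADD r1<-Add2  regs: r0:8,r1:Add2,r2:Add1,r3:9,r4:1,r5:9
  c3: CDB Add1=-5; issue SUB r0<-Add1  regs: r0:Add1,r1:Add2,r2:-5,r3:9,r4:1,r5:9
  c4: CDB Add2=10; issue ADD r5<-Add2  regs: r0:Add1,r1:10,r2:-5,r3:9,r4:1,r5:Add2
  c5: stall  regs: r0:Add1,r1:10,r2:-5,r3:9,r4:1,r5:Add2
  c6: CDB Add1=-9; issue ADD r4<-Add1  regs: r0:-9,r1:10,r2:-5,r3:9,r4:Add1,r5:Add2

STATUS = VALUE -9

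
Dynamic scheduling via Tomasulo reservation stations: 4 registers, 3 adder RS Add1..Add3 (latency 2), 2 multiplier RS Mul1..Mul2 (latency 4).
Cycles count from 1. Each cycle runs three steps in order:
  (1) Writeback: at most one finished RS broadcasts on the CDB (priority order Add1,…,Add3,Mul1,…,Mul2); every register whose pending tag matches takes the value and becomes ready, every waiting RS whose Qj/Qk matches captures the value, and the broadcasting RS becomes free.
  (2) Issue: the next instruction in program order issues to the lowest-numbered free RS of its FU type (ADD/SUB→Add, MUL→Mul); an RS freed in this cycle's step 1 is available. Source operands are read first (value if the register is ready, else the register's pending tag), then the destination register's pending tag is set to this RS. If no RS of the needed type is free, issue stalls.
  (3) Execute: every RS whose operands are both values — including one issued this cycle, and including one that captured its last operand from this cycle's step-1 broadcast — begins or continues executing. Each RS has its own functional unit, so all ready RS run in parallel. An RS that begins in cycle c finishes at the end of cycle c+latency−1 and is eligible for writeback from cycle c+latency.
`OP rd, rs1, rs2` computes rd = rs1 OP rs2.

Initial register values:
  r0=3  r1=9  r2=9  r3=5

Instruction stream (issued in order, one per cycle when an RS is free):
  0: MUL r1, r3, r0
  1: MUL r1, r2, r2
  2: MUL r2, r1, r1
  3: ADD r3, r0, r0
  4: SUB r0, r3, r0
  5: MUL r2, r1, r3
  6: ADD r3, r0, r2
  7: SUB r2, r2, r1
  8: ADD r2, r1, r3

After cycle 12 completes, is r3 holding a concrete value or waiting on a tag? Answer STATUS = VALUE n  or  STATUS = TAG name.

STATUS = TAG Add1

c1: issue MUL r1<-Mul1 | r0:3,r1:Mul1,r2:9,r3:5
c2: issue MUL r1<-Mul2 | r0:3,r1:Mul2,r2:9,r3:5
c3: stall | r0:3,r1:Mul2,r2:9,r3:5
c4: stall | r0:3,r1:Mul2,r2:9,r3:5
c5: CDB Mul1=15; issue MUL r2<-Mul1 | r0:3,r1:Mul2,r2:Mul1,r3:5
c6: CDB Mul2=81; issue ADD r3<-Add1 | r0:3,r1:81,r2:Mul1,r3:Add1
c7: issue SUB r0<-Add2 | r0:Add2,r1:81,r2:Mul1,r3:Add1
c8: CDB Add1=6; issue MUL r2<-Mul2 | r0:Add2,r1:81,r2:Mul2,r3:6
c9: issue ADD r3<-Add1 | r0:Add2,r1:81,r2:Mul2,r3:Add1
c10: CDB Add2=3; issue SUB r2<-Add2 | r0:3,r1:81,r2:Add2,r3:Add1
c11: CDB Mul1=6561; issue ADD r2<-Add3 | r0:3,r1:81,r2:Add3,r3:Add1
c12: CDB Mul2=486 | r0:3,r1:81,r2:Add3,r3:Add1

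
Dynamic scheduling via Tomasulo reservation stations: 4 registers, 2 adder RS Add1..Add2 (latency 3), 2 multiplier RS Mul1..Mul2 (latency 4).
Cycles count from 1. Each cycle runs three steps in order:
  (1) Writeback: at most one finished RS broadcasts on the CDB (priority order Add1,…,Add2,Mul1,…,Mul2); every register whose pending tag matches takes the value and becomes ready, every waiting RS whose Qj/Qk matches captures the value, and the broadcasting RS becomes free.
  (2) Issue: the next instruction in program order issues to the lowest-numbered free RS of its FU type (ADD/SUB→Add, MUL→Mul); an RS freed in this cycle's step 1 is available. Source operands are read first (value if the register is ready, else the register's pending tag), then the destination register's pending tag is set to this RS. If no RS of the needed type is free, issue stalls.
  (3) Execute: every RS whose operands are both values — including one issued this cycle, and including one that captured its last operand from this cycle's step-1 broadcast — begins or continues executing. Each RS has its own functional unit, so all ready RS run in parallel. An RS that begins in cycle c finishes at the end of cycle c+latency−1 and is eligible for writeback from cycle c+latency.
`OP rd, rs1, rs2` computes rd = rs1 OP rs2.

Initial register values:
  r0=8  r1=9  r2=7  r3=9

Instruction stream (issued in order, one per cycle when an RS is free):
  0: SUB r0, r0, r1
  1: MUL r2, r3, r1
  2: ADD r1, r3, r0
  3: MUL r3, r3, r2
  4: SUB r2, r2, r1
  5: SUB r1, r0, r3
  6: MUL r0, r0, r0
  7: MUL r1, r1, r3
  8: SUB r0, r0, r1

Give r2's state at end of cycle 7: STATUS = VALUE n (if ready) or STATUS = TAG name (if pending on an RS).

cycle 1: issue SUB r0<-Add1 // r0:Add1,r1:9,r2:7,r3:9
cycle 2: issue MUL r2<-Mul1 // r0:Add1,r1:9,r2:Mul1,r3:9
cycle 3: issue ADD r1<-Add2 // r0:Add1,r1:Add2,r2:Mul1,r3:9
cycle 4: CDB Add1=-1; issue MUL r3<-Mul2 // r0:-1,r1:Add2,r2:Mul1,r3:Mul2
cycle 5: issue SUB r2<-Add1 // r0:-1,r1:Add2,r2:Add1,r3:Mul2
cycle 6: CDB Mul1=81; stall // r0:-1,r1:Add2,r2:Add1,r3:Mul2
cycle 7: CDB Add2=8; issue SUB r1<-Add2 // r0:-1,r1:Add2,r2:Add1,r3:Mul2

STATUS = TAG Add1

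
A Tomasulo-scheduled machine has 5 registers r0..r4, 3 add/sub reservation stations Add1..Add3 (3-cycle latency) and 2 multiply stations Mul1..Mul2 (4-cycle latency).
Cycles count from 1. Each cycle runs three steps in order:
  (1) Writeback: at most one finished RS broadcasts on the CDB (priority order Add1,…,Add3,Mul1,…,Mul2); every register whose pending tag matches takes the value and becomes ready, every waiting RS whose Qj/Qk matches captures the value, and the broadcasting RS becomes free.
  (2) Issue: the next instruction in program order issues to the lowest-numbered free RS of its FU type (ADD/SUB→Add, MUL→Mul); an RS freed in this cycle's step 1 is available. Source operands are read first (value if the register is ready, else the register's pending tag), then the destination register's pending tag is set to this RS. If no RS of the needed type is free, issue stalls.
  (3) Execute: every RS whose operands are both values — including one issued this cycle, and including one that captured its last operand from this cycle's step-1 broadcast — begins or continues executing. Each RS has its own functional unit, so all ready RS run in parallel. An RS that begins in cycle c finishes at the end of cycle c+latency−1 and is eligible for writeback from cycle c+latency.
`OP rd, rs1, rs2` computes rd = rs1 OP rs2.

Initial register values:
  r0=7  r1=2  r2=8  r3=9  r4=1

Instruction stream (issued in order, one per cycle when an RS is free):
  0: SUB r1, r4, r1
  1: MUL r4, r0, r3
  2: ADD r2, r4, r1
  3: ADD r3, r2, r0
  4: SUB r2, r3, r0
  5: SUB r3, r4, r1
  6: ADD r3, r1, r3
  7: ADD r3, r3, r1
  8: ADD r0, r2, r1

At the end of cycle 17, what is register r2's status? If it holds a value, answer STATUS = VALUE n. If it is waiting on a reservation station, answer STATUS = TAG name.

STATUS = VALUE 62

cycle 1: issue SUB r1<-Add1 // r0:7,r1:Add1,r2:8,r3:9,r4:1
cycle 2: issue MUL r4<-Mul1 // r0:7,r1:Add1,r2:8,r3:9,r4:Mul1
cycle 3: issue ADD r2<-Add2 // r0:7,r1:Add1,r2:Add2,r3:9,r4:Mul1
cycle 4: CDB Add1=-1; issue ADD r3<-Add1 // r0:7,r1:-1,r2:Add2,r3:Add1,r4:Mul1
cycle 5: issue SUB r2<-Add3 // r0:7,r1:-1,r2:Add3,r3:Add1,r4:Mul1
cycle 6: CDB Mul1=63; stall // r0:7,r1:-1,r2:Add3,r3:Add1,r4:63
cycle 7: stall // r0:7,r1:-1,r2:Add3,r3:Add1,r4:63
cycle 8: stall // r0:7,r1:-1,r2:Add3,r3:Add1,r4:63
cycle 9: CDB Add2=62; issue SUB r3<-Add2 // r0:7,r1:-1,r2:Add3,r3:Add2,r4:63
cycle 10: stall // r0:7,r1:-1,r2:Add3,r3:Add2,r4:63
cycle 11: stall // r0:7,r1:-1,r2:Add3,r3:Add2,r4:63
cycle 12: CDB Add1=69; issue ADD r3<-Add1 // r0:7,r1:-1,r2:Add3,r3:Add1,r4:63
cycle 13: CDB Add2=64; issue ADD r3<-Add2 // r0:7,r1:-1,r2:Add3,r3:Add2,r4:63
cycle 14: stall // r0:7,r1:-1,r2:Add3,r3:Add2,r4:63
cycle 15: CDB Add3=62; issue ADD r0<-Add3 // r0:Add3,r1:-1,r2:62,r3:Add2,r4:63
cycle 16: CDB Add1=63 // r0:Add3,r1:-1,r2:62,r3:Add2,r4:63
cycle 17: - // r0:Add3,r1:-1,r2:62,r3:Add2,r4:63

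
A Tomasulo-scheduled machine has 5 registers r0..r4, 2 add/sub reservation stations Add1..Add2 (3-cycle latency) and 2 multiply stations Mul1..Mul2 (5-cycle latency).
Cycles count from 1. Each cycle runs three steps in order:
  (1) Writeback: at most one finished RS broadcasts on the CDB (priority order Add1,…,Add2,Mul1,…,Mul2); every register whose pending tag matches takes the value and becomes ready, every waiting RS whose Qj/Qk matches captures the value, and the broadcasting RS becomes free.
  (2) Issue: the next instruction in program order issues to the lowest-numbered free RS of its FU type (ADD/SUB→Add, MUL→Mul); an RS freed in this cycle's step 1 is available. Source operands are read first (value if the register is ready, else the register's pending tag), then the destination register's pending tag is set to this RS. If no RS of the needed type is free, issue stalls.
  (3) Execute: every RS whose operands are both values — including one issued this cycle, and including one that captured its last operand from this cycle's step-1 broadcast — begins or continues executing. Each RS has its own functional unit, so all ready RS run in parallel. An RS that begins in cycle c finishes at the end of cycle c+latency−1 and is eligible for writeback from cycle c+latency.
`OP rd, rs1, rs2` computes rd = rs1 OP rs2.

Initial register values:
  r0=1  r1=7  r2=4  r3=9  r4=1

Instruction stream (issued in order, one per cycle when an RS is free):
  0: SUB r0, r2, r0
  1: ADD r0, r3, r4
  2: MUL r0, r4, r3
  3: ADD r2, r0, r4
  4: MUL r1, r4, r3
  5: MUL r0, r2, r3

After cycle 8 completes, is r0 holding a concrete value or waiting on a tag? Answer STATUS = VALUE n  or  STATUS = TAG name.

cycle 1: issue SUB r0<-Add1 // r0:Add1,r1:7,r2:4,r3:9,r4:1
cycle 2: issue ADD r0<-Add2 // r0:Add2,r1:7,r2:4,r3:9,r4:1
cycle 3: issue MUL r0<-Mul1 // r0:Mul1,r1:7,r2:4,r3:9,r4:1
cycle 4: CDB Add1=3; issue ADD r2<-Add1 // r0:Mul1,r1:7,r2:Add1,r3:9,r4:1
cycle 5: CDB Add2=10; issue MUL r1<-Mul2 // r0:Mul1,r1:Mul2,r2:Add1,r3:9,r4:1
cycle 6: stall // r0:Mul1,r1:Mul2,r2:Add1,r3:9,r4:1
cycle 7: stall // r0:Mul1,r1:Mul2,r2:Add1,r3:9,r4:1
cycle 8: CDB Mul1=9; issue MUL r0<-Mul1 // r0:Mul1,r1:Mul2,r2:Add1,r3:9,r4:1

STATUS = TAG Mul1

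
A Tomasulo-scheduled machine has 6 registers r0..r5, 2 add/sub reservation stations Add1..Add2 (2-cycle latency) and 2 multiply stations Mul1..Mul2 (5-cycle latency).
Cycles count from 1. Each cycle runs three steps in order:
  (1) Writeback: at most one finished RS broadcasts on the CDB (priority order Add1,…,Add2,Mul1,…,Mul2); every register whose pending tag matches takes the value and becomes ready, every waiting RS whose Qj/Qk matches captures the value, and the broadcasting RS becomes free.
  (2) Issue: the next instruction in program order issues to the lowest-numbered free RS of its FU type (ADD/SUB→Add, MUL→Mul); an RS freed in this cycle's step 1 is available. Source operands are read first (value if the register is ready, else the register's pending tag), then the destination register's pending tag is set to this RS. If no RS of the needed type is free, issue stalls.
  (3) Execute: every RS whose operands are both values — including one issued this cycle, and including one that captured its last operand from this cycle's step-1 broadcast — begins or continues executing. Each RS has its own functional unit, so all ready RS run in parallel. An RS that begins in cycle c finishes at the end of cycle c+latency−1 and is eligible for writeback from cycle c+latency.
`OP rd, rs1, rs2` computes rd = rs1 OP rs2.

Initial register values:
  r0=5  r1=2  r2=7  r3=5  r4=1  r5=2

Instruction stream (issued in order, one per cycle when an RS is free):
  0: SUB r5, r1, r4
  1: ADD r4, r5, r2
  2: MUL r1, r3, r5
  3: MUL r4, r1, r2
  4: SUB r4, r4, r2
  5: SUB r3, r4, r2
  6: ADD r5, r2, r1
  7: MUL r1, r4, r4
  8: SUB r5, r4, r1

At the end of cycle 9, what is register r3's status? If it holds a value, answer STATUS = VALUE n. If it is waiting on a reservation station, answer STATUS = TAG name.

STATUS = TAG Add2

cycle 1: issue SUB r5<-Add1 // r0:5,r1:2,r2:7,r3:5,r4:1,r5:Add1
cycle 2: issue ADD r4<-Add2 // r0:5,r1:2,r2:7,r3:5,r4:Add2,r5:Add1
cycle 3: CDB Add1=1; issue MUL r1<-Mul1 // r0:5,r1:Mul1,r2:7,r3:5,r4:Add2,r5:1
cycle 4: issue MUL r4<-Mul2 // r0:5,r1:Mul1,r2:7,r3:5,r4:Mul2,r5:1
cycle 5: CDB Add2=8; issue SUB r4<-Add1 // r0:5,r1:Mul1,r2:7,r3:5,r4:Add1,r5:1
cycle 6: issue SUB r3<-Add2 // r0:5,r1:Mul1,r2:7,r3:Add2,r4:Add1,r5:1
cycle 7: stall // r0:5,r1:Mul1,r2:7,r3:Add2,r4:Add1,r5:1
cycle 8: CDB Mul1=5; stall // r0:5,r1:5,r2:7,r3:Add2,r4:Add1,r5:1
cycle 9: stall // r0:5,r1:5,r2:7,r3:Add2,r4:Add1,r5:1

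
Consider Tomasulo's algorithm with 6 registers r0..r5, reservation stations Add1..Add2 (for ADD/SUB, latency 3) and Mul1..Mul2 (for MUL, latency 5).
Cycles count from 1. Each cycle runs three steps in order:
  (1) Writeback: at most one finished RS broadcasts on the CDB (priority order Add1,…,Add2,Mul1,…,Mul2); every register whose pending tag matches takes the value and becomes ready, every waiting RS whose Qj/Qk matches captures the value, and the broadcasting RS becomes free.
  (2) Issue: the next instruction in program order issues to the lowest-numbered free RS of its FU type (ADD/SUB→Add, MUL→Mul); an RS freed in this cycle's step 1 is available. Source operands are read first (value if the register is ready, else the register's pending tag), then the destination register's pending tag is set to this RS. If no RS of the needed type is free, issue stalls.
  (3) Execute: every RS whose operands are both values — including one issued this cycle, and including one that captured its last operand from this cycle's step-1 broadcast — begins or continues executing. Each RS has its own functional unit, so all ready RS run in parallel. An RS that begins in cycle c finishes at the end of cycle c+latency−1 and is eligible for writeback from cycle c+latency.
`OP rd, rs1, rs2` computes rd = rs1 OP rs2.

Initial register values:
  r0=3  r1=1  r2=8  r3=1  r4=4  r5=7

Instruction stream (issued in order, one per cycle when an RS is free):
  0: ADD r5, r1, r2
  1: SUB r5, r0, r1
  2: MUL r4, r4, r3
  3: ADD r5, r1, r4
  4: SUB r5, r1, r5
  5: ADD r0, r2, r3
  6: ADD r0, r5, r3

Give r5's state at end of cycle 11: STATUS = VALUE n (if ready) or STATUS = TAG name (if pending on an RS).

cycle 1: issue ADD r5<-Add1 // r0:3,r1:1,r2:8,r3:1,r4:4,r5:Add1
cycle 2: issue SUB r5<-Add2 // r0:3,r1:1,r2:8,r3:1,r4:4,r5:Add2
cycle 3: issue MUL r4<-Mul1 // r0:3,r1:1,r2:8,r3:1,r4:Mul1,r5:Add2
cycle 4: CDB Add1=9; issue ADD r5<-Add1 // r0:3,r1:1,r2:8,r3:1,r4:Mul1,r5:Add1
cycle 5: CDB Add2=2; issue SUB r5<-Add2 // r0:3,r1:1,r2:8,r3:1,r4:Mul1,r5:Add2
cycle 6: stall // r0:3,r1:1,r2:8,r3:1,r4:Mul1,r5:Add2
cycle 7: stall // r0:3,r1:1,r2:8,r3:1,r4:Mul1,r5:Add2
cycle 8: CDB Mul1=4; stall // r0:3,r1:1,r2:8,r3:1,r4:4,r5:Add2
cycle 9: stall // r0:3,r1:1,r2:8,r3:1,r4:4,r5:Add2
cycle 10: stall // r0:3,r1:1,r2:8,r3:1,r4:4,r5:Add2
cycle 11: CDB Add1=5; issue ADD r0<-Add1 // r0:Add1,r1:1,r2:8,r3:1,r4:4,r5:Add2

STATUS = TAG Add2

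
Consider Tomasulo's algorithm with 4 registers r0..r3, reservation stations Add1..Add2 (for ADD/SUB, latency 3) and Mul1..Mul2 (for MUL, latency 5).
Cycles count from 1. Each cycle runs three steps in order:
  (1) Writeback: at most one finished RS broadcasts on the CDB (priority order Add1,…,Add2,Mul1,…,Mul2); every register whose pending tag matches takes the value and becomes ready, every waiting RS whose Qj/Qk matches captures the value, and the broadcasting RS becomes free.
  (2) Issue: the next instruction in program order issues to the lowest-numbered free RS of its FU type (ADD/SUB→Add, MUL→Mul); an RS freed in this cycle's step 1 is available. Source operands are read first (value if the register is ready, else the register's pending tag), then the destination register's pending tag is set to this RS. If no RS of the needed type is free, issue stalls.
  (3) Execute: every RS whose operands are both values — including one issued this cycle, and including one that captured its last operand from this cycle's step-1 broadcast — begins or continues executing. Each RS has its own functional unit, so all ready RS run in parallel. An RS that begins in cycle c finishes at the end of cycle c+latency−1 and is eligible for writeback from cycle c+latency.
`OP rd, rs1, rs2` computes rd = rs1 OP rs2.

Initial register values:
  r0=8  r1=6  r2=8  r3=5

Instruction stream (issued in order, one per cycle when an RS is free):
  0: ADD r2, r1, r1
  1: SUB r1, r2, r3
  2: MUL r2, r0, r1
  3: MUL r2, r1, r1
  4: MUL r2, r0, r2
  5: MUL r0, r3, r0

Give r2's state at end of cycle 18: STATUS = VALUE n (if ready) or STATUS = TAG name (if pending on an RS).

  c1: issue ADD r2<-Add1  regs: r0:8,r1:6,r2:Add1,r3:5
  c2: issue SUB r1<-Add2  regs: r0:8,r1:Add2,r2:Add1,r3:5
  c3: issue MUL r2<-Mul1  regs: r0:8,r1:Add2,r2:Mul1,r3:5
  c4: CDB Add1=12; issue MUL r2<-Mul2  regs: r0:8,r1:Add2,r2:Mul2,r3:5
  c5: stall  regs: r0:8,r1:Add2,r2:Mul2,r3:5
  c6: stall  regs: r0:8,r1:Add2,r2:Mul2,r3:5
  c7: CDB Add2=7; stall  regs: r0:8,r1:7,r2:Mul2,r3:5
  c8: stall  regs: r0:8,r1:7,r2:Mul2,r3:5
  c9: stall  regs: r0:8,r1:7,r2:Mul2,r3:5
  c10: stall  regs: r0:8,r1:7,r2:Mul2,r3:5
  c11: stall  regs: r0:8,r1:7,r2:Mul2,r3:5
  c12: CDB Mul1=56; issue MUL r2<-Mul1  regs: r0:8,r1:7,r2:Mul1,r3:5
  c13: CDB Mul2=49; issue MUL r0<-Mul2  regs: r0:Mul2,r1:7,r2:Mul1,r3:5
  c14: -  regs: r0:Mul2,r1:7,r2:Mul1,r3:5
  c15: -  regs: r0:Mul2,r1:7,r2:Mul1,r3:5
  c16: -  regs: r0:Mul2,r1:7,r2:Mul1,r3:5
  c17: -  regs: r0:Mul2,r1:7,r2:Mul1,r3:5
  c18: CDB Mul1=392  regs: r0:Mul2,r1:7,r2:392,r3:5

STATUS = VALUE 392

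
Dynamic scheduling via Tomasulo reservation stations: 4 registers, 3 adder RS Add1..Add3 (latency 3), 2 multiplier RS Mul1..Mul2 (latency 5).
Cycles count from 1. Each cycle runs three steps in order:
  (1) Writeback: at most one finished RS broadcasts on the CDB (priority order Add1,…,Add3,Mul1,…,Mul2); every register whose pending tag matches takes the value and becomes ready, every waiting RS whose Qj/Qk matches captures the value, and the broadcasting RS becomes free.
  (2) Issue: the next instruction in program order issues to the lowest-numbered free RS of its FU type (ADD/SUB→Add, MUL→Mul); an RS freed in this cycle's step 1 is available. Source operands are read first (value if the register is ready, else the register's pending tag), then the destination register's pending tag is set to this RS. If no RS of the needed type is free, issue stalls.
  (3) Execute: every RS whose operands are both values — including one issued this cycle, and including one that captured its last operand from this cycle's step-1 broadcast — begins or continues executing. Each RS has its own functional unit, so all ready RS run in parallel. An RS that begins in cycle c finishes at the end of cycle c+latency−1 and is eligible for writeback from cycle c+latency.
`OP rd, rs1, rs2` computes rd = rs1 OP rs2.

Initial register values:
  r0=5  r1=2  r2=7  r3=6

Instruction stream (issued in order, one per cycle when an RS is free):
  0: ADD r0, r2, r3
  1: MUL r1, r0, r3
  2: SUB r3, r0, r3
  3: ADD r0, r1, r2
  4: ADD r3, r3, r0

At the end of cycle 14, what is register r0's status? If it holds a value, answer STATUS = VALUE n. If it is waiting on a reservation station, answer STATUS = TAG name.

  c1: issue ADD r0<-Add1  regs: r0:Add1,r1:2,r2:7,r3:6
  c2: issue MUL r1<-Mul1  regs: r0:Add1,r1:Mul1,r2:7,r3:6
  c3: issue SUB r3<-Add2  regs: r0:Add1,r1:Mul1,r2:7,r3:Add2
  c4: CDB Add1=13; issue ADD r0<-Add1  regs: r0:Add1,r1:Mul1,r2:7,r3:Add2
  c5: issue ADD r3<-Add3  regs: r0:Add1,r1:Mul1,r2:7,r3:Add3
  c6: -  regs: r0:Add1,r1:Mul1,r2:7,r3:Add3
  c7: CDB Add2=7  regs: r0:Add1,r1:Mul1,r2:7,r3:Add3
  c8: -  regs: r0:Add1,r1:Mul1,r2:7,r3:Add3
  c9: CDB Mul1=78  regs: r0:Add1,r1:78,r2:7,r3:Add3
  c10: -  regs: r0:Add1,r1:78,r2:7,r3:Add3
  c11: -  regs: r0:Add1,r1:78,r2:7,r3:Add3
  c12: CDB Add1=85  regs: r0:85,r1:78,r2:7,r3:Add3
  c13: -  regs: r0:85,r1:78,r2:7,r3:Add3
  c14: -  regs: r0:85,r1:78,r2:7,r3:Add3

STATUS = VALUE 85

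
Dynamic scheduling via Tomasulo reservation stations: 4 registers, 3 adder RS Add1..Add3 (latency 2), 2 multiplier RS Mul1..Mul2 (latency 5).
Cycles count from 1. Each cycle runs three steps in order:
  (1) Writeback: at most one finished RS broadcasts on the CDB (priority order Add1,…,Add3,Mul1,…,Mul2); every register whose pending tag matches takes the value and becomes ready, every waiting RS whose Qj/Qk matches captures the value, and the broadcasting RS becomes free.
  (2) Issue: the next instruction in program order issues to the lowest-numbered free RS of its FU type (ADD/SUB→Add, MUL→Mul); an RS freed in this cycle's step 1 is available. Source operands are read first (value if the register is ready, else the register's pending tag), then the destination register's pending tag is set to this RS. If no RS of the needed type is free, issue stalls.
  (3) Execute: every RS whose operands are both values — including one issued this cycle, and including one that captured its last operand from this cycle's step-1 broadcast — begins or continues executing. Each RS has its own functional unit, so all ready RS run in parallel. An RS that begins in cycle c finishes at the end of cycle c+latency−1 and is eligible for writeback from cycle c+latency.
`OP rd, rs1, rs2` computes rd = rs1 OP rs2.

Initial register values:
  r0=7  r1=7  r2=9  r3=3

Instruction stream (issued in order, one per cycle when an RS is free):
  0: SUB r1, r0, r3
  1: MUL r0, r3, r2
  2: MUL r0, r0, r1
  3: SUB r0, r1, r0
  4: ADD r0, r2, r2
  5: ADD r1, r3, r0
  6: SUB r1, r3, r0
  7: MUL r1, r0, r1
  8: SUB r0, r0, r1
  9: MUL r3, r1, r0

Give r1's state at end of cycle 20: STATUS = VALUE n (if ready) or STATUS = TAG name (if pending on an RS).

STATUS = VALUE -270

c1: issue SUB r1<-Add1 | r0:7,r1:Add1,r2:9,r3:3
c2: issue MUL r0<-Mul1 | r0:Mul1,r1:Add1,r2:9,r3:3
c3: CDB Add1=4; issue MUL r0<-Mul2 | r0:Mul2,r1:4,r2:9,r3:3
c4: issue SUB r0<-Add1 | r0:Add1,r1:4,r2:9,r3:3
c5: issue ADD r0<-Add2 | r0:Add2,r1:4,r2:9,r3:3
c6: issue ADD r1<-Add3 | r0:Add2,r1:Add3,r2:9,r3:3
c7: CDB Add2=18; issue SUB r1<-Add2 | r0:18,r1:Add2,r2:9,r3:3
c8: CDB Mul1=27; issue MUL r1<-Mul1 | r0:18,r1:Mul1,r2:9,r3:3
c9: CDB Add2=-15; issue SUB r0<-Add2 | r0:Add2,r1:Mul1,r2:9,r3:3
c10: CDB Add3=21; stall | r0:Add2,r1:Mul1,r2:9,r3:3
c11: stall | r0:Add2,r1:Mul1,r2:9,r3:3
c12: stall | r0:Add2,r1:Mul1,r2:9,r3:3
c13: CDB Mul2=108; issue MUL r3<-Mul2 | r0:Add2,r1:Mul1,r2:9,r3:Mul2
c14: CDB Mul1=-270 | r0:Add2,r1:-270,r2:9,r3:Mul2
c15: CDB Add1=-104 | r0:Add2,r1:-270,r2:9,r3:Mul2
c16: CDB Add2=288 | r0:288,r1:-270,r2:9,r3:Mul2
c17: - | r0:288,r1:-270,r2:9,r3:Mul2
c18: - | r0:288,r1:-270,r2:9,r3:Mul2
c19: - | r0:288,r1:-270,r2:9,r3:Mul2
c20: - | r0:288,r1:-270,r2:9,r3:Mul2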